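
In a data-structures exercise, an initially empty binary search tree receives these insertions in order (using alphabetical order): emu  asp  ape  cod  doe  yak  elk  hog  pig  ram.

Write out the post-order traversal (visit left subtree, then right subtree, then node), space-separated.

ape elk doe cod asp ram pig hog yak emu

Insert emu: tree is empty, so emu becomes the root.
Insert asp: asp < emu → go left. Place as left child of emu.
Insert ape: ape < emu → go left; ape < asp → go left. Place as left child of asp.
Insert cod: cod < emu → go left; cod > asp → go right. Place as right child of asp.
Insert doe: doe < emu → go left; doe > asp → go right; doe > cod → go right. Place as right child of cod.
Insert yak: yak > emu → go right. Place as right child of emu.
Insert elk: elk < emu → go left; elk > asp → go right; elk > cod → go right; elk > doe → go right. Place as right child of doe.
Insert hog: hog > emu → go right; hog < yak → go left. Place as left child of yak.
Insert pig: pig > emu → go right; pig < yak → go left; pig > hog → go right. Place as right child of hog.
Insert ram: ram > emu → go right; ram < yak → go left; ram > hog → go right; ram > pig → go right. Place as right child of pig.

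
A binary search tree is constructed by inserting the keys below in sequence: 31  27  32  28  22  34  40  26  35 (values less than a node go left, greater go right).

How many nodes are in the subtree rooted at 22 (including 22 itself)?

31: root
27: left child of 31 (depth 1)
32: right child of 31 (depth 1)
28: right child of 27 (depth 2)
22: left child of 27 (depth 2)
34: right child of 32 (depth 2)
40: right child of 34 (depth 3)
26: right child of 22 (depth 3)
35: left child of 40 (depth 4)

Subtree rooted at 22 contains: 22, 26 — 2 nodes.

2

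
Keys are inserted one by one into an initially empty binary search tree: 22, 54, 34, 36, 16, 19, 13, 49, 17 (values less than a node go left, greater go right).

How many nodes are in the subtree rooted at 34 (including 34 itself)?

Insert 22: tree is empty, so 22 becomes the root.
Insert 54: 54 > 22 → go right. Place as right child of 22.
Insert 34: 34 > 22 → go right; 34 < 54 → go left. Place as left child of 54.
Insert 36: 36 > 22 → go right; 36 < 54 → go left; 36 > 34 → go right. Place as right child of 34.
Insert 16: 16 < 22 → go left. Place as left child of 22.
Insert 19: 19 < 22 → go left; 19 > 16 → go right. Place as right child of 16.
Insert 13: 13 < 22 → go left; 13 < 16 → go left. Place as left child of 16.
Insert 49: 49 > 22 → go right; 49 < 54 → go left; 49 > 34 → go right; 49 > 36 → go right. Place as right child of 36.
Insert 17: 17 < 22 → go left; 17 > 16 → go right; 17 < 19 → go left. Place as left child of 19.

Subtree rooted at 34 contains: 34, 36, 49 — 3 nodes.

3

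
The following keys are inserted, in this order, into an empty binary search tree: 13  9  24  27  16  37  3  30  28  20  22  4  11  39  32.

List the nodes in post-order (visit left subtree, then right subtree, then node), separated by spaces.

4 3 11 9 22 20 16 28 32 30 39 37 27 24 13

Insert 13: tree is empty, so 13 becomes the root.
Insert 9: 9 < 13 → go left. Place as left child of 13.
Insert 24: 24 > 13 → go right. Place as right child of 13.
Insert 27: 27 > 13 → go right; 27 > 24 → go right. Place as right child of 24.
Insert 16: 16 > 13 → go right; 16 < 24 → go left. Place as left child of 24.
Insert 37: 37 > 13 → go right; 37 > 24 → go right; 37 > 27 → go right. Place as right child of 27.
Insert 3: 3 < 13 → go left; 3 < 9 → go left. Place as left child of 9.
Insert 30: 30 > 13 → go right; 30 > 24 → go right; 30 > 27 → go right; 30 < 37 → go left. Place as left child of 37.
Insert 28: 28 > 13 → go right; 28 > 24 → go right; 28 > 27 → go right; 28 < 37 → go left; 28 < 30 → go left. Place as left child of 30.
Insert 20: 20 > 13 → go right; 20 < 24 → go left; 20 > 16 → go right. Place as right child of 16.
Insert 22: 22 > 13 → go right; 22 < 24 → go left; 22 > 16 → go right; 22 > 20 → go right. Place as right child of 20.
Insert 4: 4 < 13 → go left; 4 < 9 → go left; 4 > 3 → go right. Place as right child of 3.
Insert 11: 11 < 13 → go left; 11 > 9 → go right. Place as right child of 9.
Insert 39: 39 > 13 → go right; 39 > 24 → go right; 39 > 27 → go right; 39 > 37 → go right. Place as right child of 37.
Insert 32: 32 > 13 → go right; 32 > 24 → go right; 32 > 27 → go right; 32 < 37 → go left; 32 > 30 → go right. Place as right child of 30.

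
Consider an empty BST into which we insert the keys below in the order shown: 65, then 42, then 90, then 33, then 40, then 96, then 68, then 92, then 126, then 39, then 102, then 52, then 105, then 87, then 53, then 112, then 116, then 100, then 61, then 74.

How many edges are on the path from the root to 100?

Insert 65: tree is empty, so 65 becomes the root.
Insert 42: 42 < 65 → go left. Place as left child of 65.
Insert 90: 90 > 65 → go right. Place as right child of 65.
Insert 33: 33 < 65 → go left; 33 < 42 → go left. Place as left child of 42.
Insert 40: 40 < 65 → go left; 40 < 42 → go left; 40 > 33 → go right. Place as right child of 33.
Insert 96: 96 > 65 → go right; 96 > 90 → go right. Place as right child of 90.
Insert 68: 68 > 65 → go right; 68 < 90 → go left. Place as left child of 90.
Insert 92: 92 > 65 → go right; 92 > 90 → go right; 92 < 96 → go left. Place as left child of 96.
Insert 126: 126 > 65 → go right; 126 > 90 → go right; 126 > 96 → go right. Place as right child of 96.
Insert 39: 39 < 65 → go left; 39 < 42 → go left; 39 > 33 → go right; 39 < 40 → go left. Place as left child of 40.
Insert 102: 102 > 65 → go right; 102 > 90 → go right; 102 > 96 → go right; 102 < 126 → go left. Place as left child of 126.
Insert 52: 52 < 65 → go left; 52 > 42 → go right. Place as right child of 42.
Insert 105: 105 > 65 → go right; 105 > 90 → go right; 105 > 96 → go right; 105 < 126 → go left; 105 > 102 → go right. Place as right child of 102.
Insert 87: 87 > 65 → go right; 87 < 90 → go left; 87 > 68 → go right. Place as right child of 68.
Insert 53: 53 < 65 → go left; 53 > 42 → go right; 53 > 52 → go right. Place as right child of 52.
Insert 112: 112 > 65 → go right; 112 > 90 → go right; 112 > 96 → go right; 112 < 126 → go left; 112 > 102 → go right; 112 > 105 → go right. Place as right child of 105.
Insert 116: 116 > 65 → go right; 116 > 90 → go right; 116 > 96 → go right; 116 < 126 → go left; 116 > 102 → go right; 116 > 105 → go right; 116 > 112 → go right. Place as right child of 112.
Insert 100: 100 > 65 → go right; 100 > 90 → go right; 100 > 96 → go right; 100 < 126 → go left; 100 < 102 → go left. Place as left child of 102.
Insert 61: 61 < 65 → go left; 61 > 42 → go right; 61 > 52 → go right; 61 > 53 → go right. Place as right child of 53.
Insert 74: 74 > 65 → go right; 74 < 90 → go left; 74 > 68 → go right; 74 < 87 → go left. Place as left child of 87.

Path to 100: 65 → 90 → 96 → 126 → 102 → 100, which is 5 edges.

5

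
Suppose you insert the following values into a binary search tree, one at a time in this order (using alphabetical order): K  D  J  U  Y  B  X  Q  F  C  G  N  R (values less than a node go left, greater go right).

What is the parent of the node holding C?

Insert K: tree is empty, so K becomes the root.
Insert D: D < K → go left. Place as left child of K.
Insert J: J < K → go left; J > D → go right. Place as right child of D.
Insert U: U > K → go right. Place as right child of K.
Insert Y: Y > K → go right; Y > U → go right. Place as right child of U.
Insert B: B < K → go left; B < D → go left. Place as left child of D.
Insert X: X > K → go right; X > U → go right; X < Y → go left. Place as left child of Y.
Insert Q: Q > K → go right; Q < U → go left. Place as left child of U.
Insert F: F < K → go left; F > D → go right; F < J → go left. Place as left child of J.
Insert C: C < K → go left; C < D → go left; C > B → go right. Place as right child of B.
Insert G: G < K → go left; G > D → go right; G < J → go left; G > F → go right. Place as right child of F.
Insert N: N > K → go right; N < U → go left; N < Q → go left. Place as left child of Q.
Insert R: R > K → go right; R < U → go left; R > Q → go right. Place as right child of Q.

B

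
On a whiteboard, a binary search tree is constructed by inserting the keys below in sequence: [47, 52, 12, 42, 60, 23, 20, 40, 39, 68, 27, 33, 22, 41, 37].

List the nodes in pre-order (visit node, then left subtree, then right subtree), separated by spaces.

Insert 47: tree is empty, so 47 becomes the root.
Insert 52: 52 > 47 → go right. Place as right child of 47.
Insert 12: 12 < 47 → go left. Place as left child of 47.
Insert 42: 42 < 47 → go left; 42 > 12 → go right. Place as right child of 12.
Insert 60: 60 > 47 → go right; 60 > 52 → go right. Place as right child of 52.
Insert 23: 23 < 47 → go left; 23 > 12 → go right; 23 < 42 → go left. Place as left child of 42.
Insert 20: 20 < 47 → go left; 20 > 12 → go right; 20 < 42 → go left; 20 < 23 → go left. Place as left child of 23.
Insert 40: 40 < 47 → go left; 40 > 12 → go right; 40 < 42 → go left; 40 > 23 → go right. Place as right child of 23.
Insert 39: 39 < 47 → go left; 39 > 12 → go right; 39 < 42 → go left; 39 > 23 → go right; 39 < 40 → go left. Place as left child of 40.
Insert 68: 68 > 47 → go right; 68 > 52 → go right; 68 > 60 → go right. Place as right child of 60.
Insert 27: 27 < 47 → go left; 27 > 12 → go right; 27 < 42 → go left; 27 > 23 → go right; 27 < 40 → go left; 27 < 39 → go left. Place as left child of 39.
Insert 33: 33 < 47 → go left; 33 > 12 → go right; 33 < 42 → go left; 33 > 23 → go right; 33 < 40 → go left; 33 < 39 → go left; 33 > 27 → go right. Place as right child of 27.
Insert 22: 22 < 47 → go left; 22 > 12 → go right; 22 < 42 → go left; 22 < 23 → go left; 22 > 20 → go right. Place as right child of 20.
Insert 41: 41 < 47 → go left; 41 > 12 → go right; 41 < 42 → go left; 41 > 23 → go right; 41 > 40 → go right. Place as right child of 40.
Insert 37: 37 < 47 → go left; 37 > 12 → go right; 37 < 42 → go left; 37 > 23 → go right; 37 < 40 → go left; 37 < 39 → go left; 37 > 27 → go right; 37 > 33 → go right. Place as right child of 33.

47 12 42 23 20 22 40 39 27 33 37 41 52 60 68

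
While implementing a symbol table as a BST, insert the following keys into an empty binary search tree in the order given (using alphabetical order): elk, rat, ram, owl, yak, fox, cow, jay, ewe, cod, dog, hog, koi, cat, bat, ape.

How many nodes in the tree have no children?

Resulting structure (node: left, right):
  elk: L=cow, R=rat
  rat: L=ram, R=yak
  ram: L=owl, R=–
  owl: L=fox, R=–
  yak: L=–, R=–
  fox: L=ewe, R=jay
  cow: L=cod, R=dog
  jay: L=hog, R=koi
  ewe: L=–, R=–
  cod: L=cat, R=–
  dog: L=–, R=–
  hog: L=–, R=–
  koi: L=–, R=–
  cat: L=bat, R=–
  bat: L=ape, R=–
  ape: L=–, R=–

Leaves: ape, dog, ewe, hog, koi, yak — 6 in total.

6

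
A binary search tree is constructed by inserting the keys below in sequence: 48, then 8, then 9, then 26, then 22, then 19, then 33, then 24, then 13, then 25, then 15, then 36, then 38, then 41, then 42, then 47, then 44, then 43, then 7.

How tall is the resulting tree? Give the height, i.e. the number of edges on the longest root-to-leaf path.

Insert 48: tree is empty, so 48 becomes the root.
Insert 8: 8 < 48 → go left. Place as left child of 48.
Insert 9: 9 < 48 → go left; 9 > 8 → go right. Place as right child of 8.
Insert 26: 26 < 48 → go left; 26 > 8 → go right; 26 > 9 → go right. Place as right child of 9.
Insert 22: 22 < 48 → go left; 22 > 8 → go right; 22 > 9 → go right; 22 < 26 → go left. Place as left child of 26.
Insert 19: 19 < 48 → go left; 19 > 8 → go right; 19 > 9 → go right; 19 < 26 → go left; 19 < 22 → go left. Place as left child of 22.
Insert 33: 33 < 48 → go left; 33 > 8 → go right; 33 > 9 → go right; 33 > 26 → go right. Place as right child of 26.
Insert 24: 24 < 48 → go left; 24 > 8 → go right; 24 > 9 → go right; 24 < 26 → go left; 24 > 22 → go right. Place as right child of 22.
Insert 13: 13 < 48 → go left; 13 > 8 → go right; 13 > 9 → go right; 13 < 26 → go left; 13 < 22 → go left; 13 < 19 → go left. Place as left child of 19.
Insert 25: 25 < 48 → go left; 25 > 8 → go right; 25 > 9 → go right; 25 < 26 → go left; 25 > 22 → go right; 25 > 24 → go right. Place as right child of 24.
Insert 15: 15 < 48 → go left; 15 > 8 → go right; 15 > 9 → go right; 15 < 26 → go left; 15 < 22 → go left; 15 < 19 → go left; 15 > 13 → go right. Place as right child of 13.
Insert 36: 36 < 48 → go left; 36 > 8 → go right; 36 > 9 → go right; 36 > 26 → go right; 36 > 33 → go right. Place as right child of 33.
Insert 38: 38 < 48 → go left; 38 > 8 → go right; 38 > 9 → go right; 38 > 26 → go right; 38 > 33 → go right; 38 > 36 → go right. Place as right child of 36.
Insert 41: 41 < 48 → go left; 41 > 8 → go right; 41 > 9 → go right; 41 > 26 → go right; 41 > 33 → go right; 41 > 36 → go right; 41 > 38 → go right. Place as right child of 38.
Insert 42: 42 < 48 → go left; 42 > 8 → go right; 42 > 9 → go right; 42 > 26 → go right; 42 > 33 → go right; 42 > 36 → go right; 42 > 38 → go right; 42 > 41 → go right. Place as right child of 41.
Insert 47: 47 < 48 → go left; 47 > 8 → go right; 47 > 9 → go right; 47 > 26 → go right; 47 > 33 → go right; 47 > 36 → go right; 47 > 38 → go right; 47 > 41 → go right; 47 > 42 → go right. Place as right child of 42.
Insert 44: 44 < 48 → go left; 44 > 8 → go right; 44 > 9 → go right; 44 > 26 → go right; 44 > 33 → go right; 44 > 36 → go right; 44 > 38 → go right; 44 > 41 → go right; 44 > 42 → go right; 44 < 47 → go left. Place as left child of 47.
Insert 43: 43 < 48 → go left; 43 > 8 → go right; 43 > 9 → go right; 43 > 26 → go right; 43 > 33 → go right; 43 > 36 → go right; 43 > 38 → go right; 43 > 41 → go right; 43 > 42 → go right; 43 < 47 → go left; 43 < 44 → go left. Place as left child of 44.
Insert 7: 7 < 48 → go left; 7 < 8 → go left. Place as left child of 8.

The deepest node is 43 at depth 11.

11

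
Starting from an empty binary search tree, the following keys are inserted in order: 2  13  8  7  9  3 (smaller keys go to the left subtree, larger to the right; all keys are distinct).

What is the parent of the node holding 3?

7

2: root
13: right child of 2 (depth 1)
8: left child of 13 (depth 2)
7: left child of 8 (depth 3)
9: right child of 8 (depth 3)
3: left child of 7 (depth 4)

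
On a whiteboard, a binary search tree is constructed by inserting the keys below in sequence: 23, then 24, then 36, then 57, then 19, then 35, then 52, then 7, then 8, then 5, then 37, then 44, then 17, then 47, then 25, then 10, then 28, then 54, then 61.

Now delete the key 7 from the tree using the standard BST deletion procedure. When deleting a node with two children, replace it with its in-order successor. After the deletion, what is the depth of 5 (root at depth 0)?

23: root
24: right child of 23 (depth 1)
36: right child of 24 (depth 2)
57: right child of 36 (depth 3)
19: left child of 23 (depth 1)
35: left child of 36 (depth 3)
52: left child of 57 (depth 4)
7: left child of 19 (depth 2)
8: right child of 7 (depth 3)
5: left child of 7 (depth 3)
37: left child of 52 (depth 5)
44: right child of 37 (depth 6)
17: right child of 8 (depth 4)
47: right child of 44 (depth 7)
25: left child of 35 (depth 4)
10: left child of 17 (depth 5)
28: right child of 25 (depth 5)
54: right child of 52 (depth 5)
61: right child of 57 (depth 4)

Delete 7 (two children — replace with in-order successor).
After deletion, path to 5: 23 → 19 → 8 → 5.

3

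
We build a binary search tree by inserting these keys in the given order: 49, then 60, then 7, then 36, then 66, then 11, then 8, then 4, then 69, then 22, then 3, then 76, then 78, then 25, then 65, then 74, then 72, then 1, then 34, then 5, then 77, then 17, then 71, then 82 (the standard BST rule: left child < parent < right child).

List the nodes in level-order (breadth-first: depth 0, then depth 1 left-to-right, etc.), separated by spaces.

Insert 49: tree is empty, so 49 becomes the root.
Insert 60: 60 > 49 → go right. Place as right child of 49.
Insert 7: 7 < 49 → go left. Place as left child of 49.
Insert 36: 36 < 49 → go left; 36 > 7 → go right. Place as right child of 7.
Insert 66: 66 > 49 → go right; 66 > 60 → go right. Place as right child of 60.
Insert 11: 11 < 49 → go left; 11 > 7 → go right; 11 < 36 → go left. Place as left child of 36.
Insert 8: 8 < 49 → go left; 8 > 7 → go right; 8 < 36 → go left; 8 < 11 → go left. Place as left child of 11.
Insert 4: 4 < 49 → go left; 4 < 7 → go left. Place as left child of 7.
Insert 69: 69 > 49 → go right; 69 > 60 → go right; 69 > 66 → go right. Place as right child of 66.
Insert 22: 22 < 49 → go left; 22 > 7 → go right; 22 < 36 → go left; 22 > 11 → go right. Place as right child of 11.
Insert 3: 3 < 49 → go left; 3 < 7 → go left; 3 < 4 → go left. Place as left child of 4.
Insert 76: 76 > 49 → go right; 76 > 60 → go right; 76 > 66 → go right; 76 > 69 → go right. Place as right child of 69.
Insert 78: 78 > 49 → go right; 78 > 60 → go right; 78 > 66 → go right; 78 > 69 → go right; 78 > 76 → go right. Place as right child of 76.
Insert 25: 25 < 49 → go left; 25 > 7 → go right; 25 < 36 → go left; 25 > 11 → go right; 25 > 22 → go right. Place as right child of 22.
Insert 65: 65 > 49 → go right; 65 > 60 → go right; 65 < 66 → go left. Place as left child of 66.
Insert 74: 74 > 49 → go right; 74 > 60 → go right; 74 > 66 → go right; 74 > 69 → go right; 74 < 76 → go left. Place as left child of 76.
Insert 72: 72 > 49 → go right; 72 > 60 → go right; 72 > 66 → go right; 72 > 69 → go right; 72 < 76 → go left; 72 < 74 → go left. Place as left child of 74.
Insert 1: 1 < 49 → go left; 1 < 7 → go left; 1 < 4 → go left; 1 < 3 → go left. Place as left child of 3.
Insert 34: 34 < 49 → go left; 34 > 7 → go right; 34 < 36 → go left; 34 > 11 → go right; 34 > 22 → go right; 34 > 25 → go right. Place as right child of 25.
Insert 5: 5 < 49 → go left; 5 < 7 → go left; 5 > 4 → go right. Place as right child of 4.
Insert 77: 77 > 49 → go right; 77 > 60 → go right; 77 > 66 → go right; 77 > 69 → go right; 77 > 76 → go right; 77 < 78 → go left. Place as left child of 78.
Insert 17: 17 < 49 → go left; 17 > 7 → go right; 17 < 36 → go left; 17 > 11 → go right; 17 < 22 → go left. Place as left child of 22.
Insert 71: 71 > 49 → go right; 71 > 60 → go right; 71 > 66 → go right; 71 > 69 → go right; 71 < 76 → go left; 71 < 74 → go left; 71 < 72 → go left. Place as left child of 72.
Insert 82: 82 > 49 → go right; 82 > 60 → go right; 82 > 66 → go right; 82 > 69 → go right; 82 > 76 → go right; 82 > 78 → go right. Place as right child of 78.

49 7 60 4 36 66 3 5 11 65 69 1 8 22 76 17 25 74 78 34 72 77 82 71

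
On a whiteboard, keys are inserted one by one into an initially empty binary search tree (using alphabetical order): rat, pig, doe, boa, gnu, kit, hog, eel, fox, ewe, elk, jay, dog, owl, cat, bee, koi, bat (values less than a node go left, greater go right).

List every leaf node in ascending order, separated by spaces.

bat cat dog elk jay koi

rat: root
pig: left child of rat (depth 1)
doe: left child of pig (depth 2)
boa: left child of doe (depth 3)
gnu: right child of doe (depth 3)
kit: right child of gnu (depth 4)
hog: left child of kit (depth 5)
eel: left child of gnu (depth 4)
fox: right child of eel (depth 5)
ewe: left child of fox (depth 6)
elk: left child of ewe (depth 7)
jay: right child of hog (depth 6)
dog: left child of eel (depth 5)
owl: right child of kit (depth 5)
cat: right child of boa (depth 4)
bee: left child of boa (depth 4)
koi: left child of owl (depth 6)
bat: left child of bee (depth 5)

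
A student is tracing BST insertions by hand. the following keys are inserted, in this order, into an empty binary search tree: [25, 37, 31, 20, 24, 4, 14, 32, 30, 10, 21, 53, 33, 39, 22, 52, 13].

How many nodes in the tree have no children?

Insert 25: tree is empty, so 25 becomes the root.
Insert 37: 37 > 25 → go right. Place as right child of 25.
Insert 31: 31 > 25 → go right; 31 < 37 → go left. Place as left child of 37.
Insert 20: 20 < 25 → go left. Place as left child of 25.
Insert 24: 24 < 25 → go left; 24 > 20 → go right. Place as right child of 20.
Insert 4: 4 < 25 → go left; 4 < 20 → go left. Place as left child of 20.
Insert 14: 14 < 25 → go left; 14 < 20 → go left; 14 > 4 → go right. Place as right child of 4.
Insert 32: 32 > 25 → go right; 32 < 37 → go left; 32 > 31 → go right. Place as right child of 31.
Insert 30: 30 > 25 → go right; 30 < 37 → go left; 30 < 31 → go left. Place as left child of 31.
Insert 10: 10 < 25 → go left; 10 < 20 → go left; 10 > 4 → go right; 10 < 14 → go left. Place as left child of 14.
Insert 21: 21 < 25 → go left; 21 > 20 → go right; 21 < 24 → go left. Place as left child of 24.
Insert 53: 53 > 25 → go right; 53 > 37 → go right. Place as right child of 37.
Insert 33: 33 > 25 → go right; 33 < 37 → go left; 33 > 31 → go right; 33 > 32 → go right. Place as right child of 32.
Insert 39: 39 > 25 → go right; 39 > 37 → go right; 39 < 53 → go left. Place as left child of 53.
Insert 22: 22 < 25 → go left; 22 > 20 → go right; 22 < 24 → go left; 22 > 21 → go right. Place as right child of 21.
Insert 52: 52 > 25 → go right; 52 > 37 → go right; 52 < 53 → go left; 52 > 39 → go right. Place as right child of 39.
Insert 13: 13 < 25 → go left; 13 < 20 → go left; 13 > 4 → go right; 13 < 14 → go left; 13 > 10 → go right. Place as right child of 10.

Leaves: 13, 22, 30, 33, 52 — 5 in total.

5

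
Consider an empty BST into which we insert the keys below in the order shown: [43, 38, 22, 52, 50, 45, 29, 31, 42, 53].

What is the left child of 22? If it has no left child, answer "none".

none

43: root
38: left child of 43 (depth 1)
22: left child of 38 (depth 2)
52: right child of 43 (depth 1)
50: left child of 52 (depth 2)
45: left child of 50 (depth 3)
29: right child of 22 (depth 3)
31: right child of 29 (depth 4)
42: right child of 38 (depth 2)
53: right child of 52 (depth 2)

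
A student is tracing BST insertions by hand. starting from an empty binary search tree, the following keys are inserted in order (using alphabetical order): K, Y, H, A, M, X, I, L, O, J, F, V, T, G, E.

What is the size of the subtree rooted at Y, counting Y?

Resulting structure (node: left, right):
  K: L=H, R=Y
  Y: L=M, R=–
  H: L=A, R=I
  A: L=–, R=F
  M: L=L, R=X
  X: L=O, R=–
  I: L=–, R=J
  L: L=–, R=–
  O: L=–, R=V
  J: L=–, R=–
  F: L=E, R=G
  V: L=T, R=–
  T: L=–, R=–
  G: L=–, R=–
  E: L=–, R=–

Subtree rooted at Y contains: Y, M, L, X, O, V, T — 7 nodes.

7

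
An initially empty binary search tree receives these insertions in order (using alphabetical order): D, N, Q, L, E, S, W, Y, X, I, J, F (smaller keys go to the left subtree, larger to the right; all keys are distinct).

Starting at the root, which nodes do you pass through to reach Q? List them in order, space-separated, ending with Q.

D N Q

Insert D: tree is empty, so D becomes the root.
Insert N: N > D → go right. Place as right child of D.
Insert Q: Q > D → go right; Q > N → go right. Place as right child of N.
Insert L: L > D → go right; L < N → go left. Place as left child of N.
Insert E: E > D → go right; E < N → go left; E < L → go left. Place as left child of L.
Insert S: S > D → go right; S > N → go right; S > Q → go right. Place as right child of Q.
Insert W: W > D → go right; W > N → go right; W > Q → go right; W > S → go right. Place as right child of S.
Insert Y: Y > D → go right; Y > N → go right; Y > Q → go right; Y > S → go right; Y > W → go right. Place as right child of W.
Insert X: X > D → go right; X > N → go right; X > Q → go right; X > S → go right; X > W → go right; X < Y → go left. Place as left child of Y.
Insert I: I > D → go right; I < N → go left; I < L → go left; I > E → go right. Place as right child of E.
Insert J: J > D → go right; J < N → go left; J < L → go left; J > E → go right; J > I → go right. Place as right child of I.
Insert F: F > D → go right; F < N → go left; F < L → go left; F > E → go right; F < I → go left. Place as left child of I.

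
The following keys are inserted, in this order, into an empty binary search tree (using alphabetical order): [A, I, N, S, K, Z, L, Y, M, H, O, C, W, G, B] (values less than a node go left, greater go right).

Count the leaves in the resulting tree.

A: root
I: right child of A (depth 1)
N: right child of I (depth 2)
S: right child of N (depth 3)
K: left child of N (depth 3)
Z: right child of S (depth 4)
L: right child of K (depth 4)
Y: left child of Z (depth 5)
M: right child of L (depth 5)
H: left child of I (depth 2)
O: left child of S (depth 4)
C: left child of H (depth 3)
W: left child of Y (depth 6)
G: right child of C (depth 4)
B: left child of C (depth 4)

Leaves: B, G, M, O, W — 5 in total.

5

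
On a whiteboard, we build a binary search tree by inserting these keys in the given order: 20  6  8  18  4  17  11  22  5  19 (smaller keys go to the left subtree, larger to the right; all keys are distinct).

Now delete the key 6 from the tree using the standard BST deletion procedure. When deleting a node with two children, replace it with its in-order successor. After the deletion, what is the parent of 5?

4

Insert 20: tree is empty, so 20 becomes the root.
Insert 6: 6 < 20 → go left. Place as left child of 20.
Insert 8: 8 < 20 → go left; 8 > 6 → go right. Place as right child of 6.
Insert 18: 18 < 20 → go left; 18 > 6 → go right; 18 > 8 → go right. Place as right child of 8.
Insert 4: 4 < 20 → go left; 4 < 6 → go left. Place as left child of 6.
Insert 17: 17 < 20 → go left; 17 > 6 → go right; 17 > 8 → go right; 17 < 18 → go left. Place as left child of 18.
Insert 11: 11 < 20 → go left; 11 > 6 → go right; 11 > 8 → go right; 11 < 18 → go left; 11 < 17 → go left. Place as left child of 17.
Insert 22: 22 > 20 → go right. Place as right child of 20.
Insert 5: 5 < 20 → go left; 5 < 6 → go left; 5 > 4 → go right. Place as right child of 4.
Insert 19: 19 < 20 → go left; 19 > 6 → go right; 19 > 8 → go right; 19 > 18 → go right. Place as right child of 18.

Delete 6 (two children — replace with in-order successor).
After deletion, 5's parent is 4.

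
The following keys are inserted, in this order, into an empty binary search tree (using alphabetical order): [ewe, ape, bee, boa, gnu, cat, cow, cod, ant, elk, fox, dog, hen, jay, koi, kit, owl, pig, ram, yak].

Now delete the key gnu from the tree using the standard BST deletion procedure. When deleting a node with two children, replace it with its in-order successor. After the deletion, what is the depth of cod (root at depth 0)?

Insert ewe: tree is empty, so ewe becomes the root.
Insert ape: ape < ewe → go left. Place as left child of ewe.
Insert bee: bee < ewe → go left; bee > ape → go right. Place as right child of ape.
Insert boa: boa < ewe → go left; boa > ape → go right; boa > bee → go right. Place as right child of bee.
Insert gnu: gnu > ewe → go right. Place as right child of ewe.
Insert cat: cat < ewe → go left; cat > ape → go right; cat > bee → go right; cat > boa → go right. Place as right child of boa.
Insert cow: cow < ewe → go left; cow > ape → go right; cow > bee → go right; cow > boa → go right; cow > cat → go right. Place as right child of cat.
Insert cod: cod < ewe → go left; cod > ape → go right; cod > bee → go right; cod > boa → go right; cod > cat → go right; cod < cow → go left. Place as left child of cow.
Insert ant: ant < ewe → go left; ant < ape → go left. Place as left child of ape.
Insert elk: elk < ewe → go left; elk > ape → go right; elk > bee → go right; elk > boa → go right; elk > cat → go right; elk > cow → go right. Place as right child of cow.
Insert fox: fox > ewe → go right; fox < gnu → go left. Place as left child of gnu.
Insert dog: dog < ewe → go left; dog > ape → go right; dog > bee → go right; dog > boa → go right; dog > cat → go right; dog > cow → go right; dog < elk → go left. Place as left child of elk.
Insert hen: hen > ewe → go right; hen > gnu → go right. Place as right child of gnu.
Insert jay: jay > ewe → go right; jay > gnu → go right; jay > hen → go right. Place as right child of hen.
Insert koi: koi > ewe → go right; koi > gnu → go right; koi > hen → go right; koi > jay → go right. Place as right child of jay.
Insert kit: kit > ewe → go right; kit > gnu → go right; kit > hen → go right; kit > jay → go right; kit < koi → go left. Place as left child of koi.
Insert owl: owl > ewe → go right; owl > gnu → go right; owl > hen → go right; owl > jay → go right; owl > koi → go right. Place as right child of koi.
Insert pig: pig > ewe → go right; pig > gnu → go right; pig > hen → go right; pig > jay → go right; pig > koi → go right; pig > owl → go right. Place as right child of owl.
Insert ram: ram > ewe → go right; ram > gnu → go right; ram > hen → go right; ram > jay → go right; ram > koi → go right; ram > owl → go right; ram > pig → go right. Place as right child of pig.
Insert yak: yak > ewe → go right; yak > gnu → go right; yak > hen → go right; yak > jay → go right; yak > koi → go right; yak > owl → go right; yak > pig → go right; yak > ram → go right. Place as right child of ram.

Delete gnu (two children — replace with in-order successor).
After deletion, path to cod: ewe → ape → bee → boa → cat → cow → cod.

6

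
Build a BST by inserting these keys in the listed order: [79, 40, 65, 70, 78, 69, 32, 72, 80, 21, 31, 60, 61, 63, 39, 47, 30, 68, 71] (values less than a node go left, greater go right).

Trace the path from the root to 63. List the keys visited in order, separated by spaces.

79: root
40: left child of 79 (depth 1)
65: right child of 40 (depth 2)
70: right child of 65 (depth 3)
78: right child of 70 (depth 4)
69: left child of 70 (depth 4)
32: left child of 40 (depth 2)
72: left child of 78 (depth 5)
80: right child of 79 (depth 1)
21: left child of 32 (depth 3)
31: right child of 21 (depth 4)
60: left child of 65 (depth 3)
61: right child of 60 (depth 4)
63: right child of 61 (depth 5)
39: right child of 32 (depth 3)
47: left child of 60 (depth 4)
30: left child of 31 (depth 5)
68: left child of 69 (depth 5)
71: left child of 72 (depth 6)

79 40 65 60 61 63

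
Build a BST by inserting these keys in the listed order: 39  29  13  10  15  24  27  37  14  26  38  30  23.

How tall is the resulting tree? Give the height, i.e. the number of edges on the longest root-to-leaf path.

Insert 39: tree is empty, so 39 becomes the root.
Insert 29: 29 < 39 → go left. Place as left child of 39.
Insert 13: 13 < 39 → go left; 13 < 29 → go left. Place as left child of 29.
Insert 10: 10 < 39 → go left; 10 < 29 → go left; 10 < 13 → go left. Place as left child of 13.
Insert 15: 15 < 39 → go left; 15 < 29 → go left; 15 > 13 → go right. Place as right child of 13.
Insert 24: 24 < 39 → go left; 24 < 29 → go left; 24 > 13 → go right; 24 > 15 → go right. Place as right child of 15.
Insert 27: 27 < 39 → go left; 27 < 29 → go left; 27 > 13 → go right; 27 > 15 → go right; 27 > 24 → go right. Place as right child of 24.
Insert 37: 37 < 39 → go left; 37 > 29 → go right. Place as right child of 29.
Insert 14: 14 < 39 → go left; 14 < 29 → go left; 14 > 13 → go right; 14 < 15 → go left. Place as left child of 15.
Insert 26: 26 < 39 → go left; 26 < 29 → go left; 26 > 13 → go right; 26 > 15 → go right; 26 > 24 → go right; 26 < 27 → go left. Place as left child of 27.
Insert 38: 38 < 39 → go left; 38 > 29 → go right; 38 > 37 → go right. Place as right child of 37.
Insert 30: 30 < 39 → go left; 30 > 29 → go right; 30 < 37 → go left. Place as left child of 37.
Insert 23: 23 < 39 → go left; 23 < 29 → go left; 23 > 13 → go right; 23 > 15 → go right; 23 < 24 → go left. Place as left child of 24.

The deepest node is 26 at depth 6.

6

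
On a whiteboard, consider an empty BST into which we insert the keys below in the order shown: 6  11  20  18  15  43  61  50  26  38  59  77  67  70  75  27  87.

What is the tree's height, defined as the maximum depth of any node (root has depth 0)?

Insert 6: tree is empty, so 6 becomes the root.
Insert 11: 11 > 6 → go right. Place as right child of 6.
Insert 20: 20 > 6 → go right; 20 > 11 → go right. Place as right child of 11.
Insert 18: 18 > 6 → go right; 18 > 11 → go right; 18 < 20 → go left. Place as left child of 20.
Insert 15: 15 > 6 → go right; 15 > 11 → go right; 15 < 20 → go left; 15 < 18 → go left. Place as left child of 18.
Insert 43: 43 > 6 → go right; 43 > 11 → go right; 43 > 20 → go right. Place as right child of 20.
Insert 61: 61 > 6 → go right; 61 > 11 → go right; 61 > 20 → go right; 61 > 43 → go right. Place as right child of 43.
Insert 50: 50 > 6 → go right; 50 > 11 → go right; 50 > 20 → go right; 50 > 43 → go right; 50 < 61 → go left. Place as left child of 61.
Insert 26: 26 > 6 → go right; 26 > 11 → go right; 26 > 20 → go right; 26 < 43 → go left. Place as left child of 43.
Insert 38: 38 > 6 → go right; 38 > 11 → go right; 38 > 20 → go right; 38 < 43 → go left; 38 > 26 → go right. Place as right child of 26.
Insert 59: 59 > 6 → go right; 59 > 11 → go right; 59 > 20 → go right; 59 > 43 → go right; 59 < 61 → go left; 59 > 50 → go right. Place as right child of 50.
Insert 77: 77 > 6 → go right; 77 > 11 → go right; 77 > 20 → go right; 77 > 43 → go right; 77 > 61 → go right. Place as right child of 61.
Insert 67: 67 > 6 → go right; 67 > 11 → go right; 67 > 20 → go right; 67 > 43 → go right; 67 > 61 → go right; 67 < 77 → go left. Place as left child of 77.
Insert 70: 70 > 6 → go right; 70 > 11 → go right; 70 > 20 → go right; 70 > 43 → go right; 70 > 61 → go right; 70 < 77 → go left; 70 > 67 → go right. Place as right child of 67.
Insert 75: 75 > 6 → go right; 75 > 11 → go right; 75 > 20 → go right; 75 > 43 → go right; 75 > 61 → go right; 75 < 77 → go left; 75 > 67 → go right; 75 > 70 → go right. Place as right child of 70.
Insert 27: 27 > 6 → go right; 27 > 11 → go right; 27 > 20 → go right; 27 < 43 → go left; 27 > 26 → go right; 27 < 38 → go left. Place as left child of 38.
Insert 87: 87 > 6 → go right; 87 > 11 → go right; 87 > 20 → go right; 87 > 43 → go right; 87 > 61 → go right; 87 > 77 → go right. Place as right child of 77.

The deepest node is 75 at depth 8.

8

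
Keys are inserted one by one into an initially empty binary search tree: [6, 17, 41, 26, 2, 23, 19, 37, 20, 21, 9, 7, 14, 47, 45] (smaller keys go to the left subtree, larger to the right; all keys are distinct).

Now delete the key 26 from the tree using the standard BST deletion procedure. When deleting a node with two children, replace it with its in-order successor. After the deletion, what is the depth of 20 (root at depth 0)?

6

Insert 6: tree is empty, so 6 becomes the root.
Insert 17: 17 > 6 → go right. Place as right child of 6.
Insert 41: 41 > 6 → go right; 41 > 17 → go right. Place as right child of 17.
Insert 26: 26 > 6 → go right; 26 > 17 → go right; 26 < 41 → go left. Place as left child of 41.
Insert 2: 2 < 6 → go left. Place as left child of 6.
Insert 23: 23 > 6 → go right; 23 > 17 → go right; 23 < 41 → go left; 23 < 26 → go left. Place as left child of 26.
Insert 19: 19 > 6 → go right; 19 > 17 → go right; 19 < 41 → go left; 19 < 26 → go left; 19 < 23 → go left. Place as left child of 23.
Insert 37: 37 > 6 → go right; 37 > 17 → go right; 37 < 41 → go left; 37 > 26 → go right. Place as right child of 26.
Insert 20: 20 > 6 → go right; 20 > 17 → go right; 20 < 41 → go left; 20 < 26 → go left; 20 < 23 → go left; 20 > 19 → go right. Place as right child of 19.
Insert 21: 21 > 6 → go right; 21 > 17 → go right; 21 < 41 → go left; 21 < 26 → go left; 21 < 23 → go left; 21 > 19 → go right; 21 > 20 → go right. Place as right child of 20.
Insert 9: 9 > 6 → go right; 9 < 17 → go left. Place as left child of 17.
Insert 7: 7 > 6 → go right; 7 < 17 → go left; 7 < 9 → go left. Place as left child of 9.
Insert 14: 14 > 6 → go right; 14 < 17 → go left; 14 > 9 → go right. Place as right child of 9.
Insert 47: 47 > 6 → go right; 47 > 17 → go right; 47 > 41 → go right. Place as right child of 41.
Insert 45: 45 > 6 → go right; 45 > 17 → go right; 45 > 41 → go right; 45 < 47 → go left. Place as left child of 47.

Delete 26 (two children — replace with in-order successor).
After deletion, path to 20: 6 → 17 → 41 → 37 → 23 → 19 → 20.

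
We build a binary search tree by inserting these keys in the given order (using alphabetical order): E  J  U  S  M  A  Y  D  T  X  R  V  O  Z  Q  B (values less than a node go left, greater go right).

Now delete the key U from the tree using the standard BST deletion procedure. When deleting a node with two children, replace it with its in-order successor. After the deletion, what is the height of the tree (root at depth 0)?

7

Insert E: tree is empty, so E becomes the root.
Insert J: J > E → go right. Place as right child of E.
Insert U: U > E → go right; U > J → go right. Place as right child of J.
Insert S: S > E → go right; S > J → go right; S < U → go left. Place as left child of U.
Insert M: M > E → go right; M > J → go right; M < U → go left; M < S → go left. Place as left child of S.
Insert A: A < E → go left. Place as left child of E.
Insert Y: Y > E → go right; Y > J → go right; Y > U → go right. Place as right child of U.
Insert D: D < E → go left; D > A → go right. Place as right child of A.
Insert T: T > E → go right; T > J → go right; T < U → go left; T > S → go right. Place as right child of S.
Insert X: X > E → go right; X > J → go right; X > U → go right; X < Y → go left. Place as left child of Y.
Insert R: R > E → go right; R > J → go right; R < U → go left; R < S → go left; R > M → go right. Place as right child of M.
Insert V: V > E → go right; V > J → go right; V > U → go right; V < Y → go left; V < X → go left. Place as left child of X.
Insert O: O > E → go right; O > J → go right; O < U → go left; O < S → go left; O > M → go right; O < R → go left. Place as left child of R.
Insert Z: Z > E → go right; Z > J → go right; Z > U → go right; Z > Y → go right. Place as right child of Y.
Insert Q: Q > E → go right; Q > J → go right; Q < U → go left; Q < S → go left; Q > M → go right; Q < R → go left; Q > O → go right. Place as right child of O.
Insert B: B < E → go left; B > A → go right; B < D → go left. Place as left child of D.

Delete U (two children — replace with in-order successor).
After deletion, deepest node is Q at depth 7.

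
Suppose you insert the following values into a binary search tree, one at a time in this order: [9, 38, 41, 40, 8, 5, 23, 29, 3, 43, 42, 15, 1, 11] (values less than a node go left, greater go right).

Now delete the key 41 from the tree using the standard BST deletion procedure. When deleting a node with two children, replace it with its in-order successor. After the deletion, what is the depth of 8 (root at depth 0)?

Insert 9: tree is empty, so 9 becomes the root.
Insert 38: 38 > 9 → go right. Place as right child of 9.
Insert 41: 41 > 9 → go right; 41 > 38 → go right. Place as right child of 38.
Insert 40: 40 > 9 → go right; 40 > 38 → go right; 40 < 41 → go left. Place as left child of 41.
Insert 8: 8 < 9 → go left. Place as left child of 9.
Insert 5: 5 < 9 → go left; 5 < 8 → go left. Place as left child of 8.
Insert 23: 23 > 9 → go right; 23 < 38 → go left. Place as left child of 38.
Insert 29: 29 > 9 → go right; 29 < 38 → go left; 29 > 23 → go right. Place as right child of 23.
Insert 3: 3 < 9 → go left; 3 < 8 → go left; 3 < 5 → go left. Place as left child of 5.
Insert 43: 43 > 9 → go right; 43 > 38 → go right; 43 > 41 → go right. Place as right child of 41.
Insert 42: 42 > 9 → go right; 42 > 38 → go right; 42 > 41 → go right; 42 < 43 → go left. Place as left child of 43.
Insert 15: 15 > 9 → go right; 15 < 38 → go left; 15 < 23 → go left. Place as left child of 23.
Insert 1: 1 < 9 → go left; 1 < 8 → go left; 1 < 5 → go left; 1 < 3 → go left. Place as left child of 3.
Insert 11: 11 > 9 → go right; 11 < 38 → go left; 11 < 23 → go left; 11 < 15 → go left. Place as left child of 15.

Delete 41 (two children — replace with in-order successor).
After deletion, path to 8: 9 → 8.

1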